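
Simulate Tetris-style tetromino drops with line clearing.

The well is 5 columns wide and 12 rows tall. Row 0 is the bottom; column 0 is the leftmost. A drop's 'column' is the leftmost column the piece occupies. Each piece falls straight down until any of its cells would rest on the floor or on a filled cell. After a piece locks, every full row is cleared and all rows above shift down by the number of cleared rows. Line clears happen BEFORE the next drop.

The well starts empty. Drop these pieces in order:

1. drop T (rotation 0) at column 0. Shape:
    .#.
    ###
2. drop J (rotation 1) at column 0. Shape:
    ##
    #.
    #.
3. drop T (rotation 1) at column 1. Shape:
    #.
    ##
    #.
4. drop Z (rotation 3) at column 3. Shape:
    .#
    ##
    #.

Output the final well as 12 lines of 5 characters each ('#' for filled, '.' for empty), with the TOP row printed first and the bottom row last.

Answer: .....
.....
.....
.....
.....
.#...
.##..
.#...
##...
#...#
##.##
####.

Derivation:
Drop 1: T rot0 at col 0 lands with bottom-row=0; cleared 0 line(s) (total 0); column heights now [1 2 1 0 0], max=2
Drop 2: J rot1 at col 0 lands with bottom-row=1; cleared 0 line(s) (total 0); column heights now [4 4 1 0 0], max=4
Drop 3: T rot1 at col 1 lands with bottom-row=4; cleared 0 line(s) (total 0); column heights now [4 7 6 0 0], max=7
Drop 4: Z rot3 at col 3 lands with bottom-row=0; cleared 0 line(s) (total 0); column heights now [4 7 6 2 3], max=7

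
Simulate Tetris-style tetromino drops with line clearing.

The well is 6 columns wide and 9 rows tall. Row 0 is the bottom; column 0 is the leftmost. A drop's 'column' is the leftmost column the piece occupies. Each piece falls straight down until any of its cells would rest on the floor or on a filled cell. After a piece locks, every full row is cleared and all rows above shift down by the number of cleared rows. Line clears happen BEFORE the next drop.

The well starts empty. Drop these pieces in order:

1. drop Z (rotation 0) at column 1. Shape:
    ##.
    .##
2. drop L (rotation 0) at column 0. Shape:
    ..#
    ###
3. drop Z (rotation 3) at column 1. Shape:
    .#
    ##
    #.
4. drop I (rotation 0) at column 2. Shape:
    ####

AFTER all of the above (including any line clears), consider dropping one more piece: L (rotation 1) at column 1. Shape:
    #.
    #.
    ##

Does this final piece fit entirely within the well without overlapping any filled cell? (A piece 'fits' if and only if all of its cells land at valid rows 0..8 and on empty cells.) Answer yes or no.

Drop 1: Z rot0 at col 1 lands with bottom-row=0; cleared 0 line(s) (total 0); column heights now [0 2 2 1 0 0], max=2
Drop 2: L rot0 at col 0 lands with bottom-row=2; cleared 0 line(s) (total 0); column heights now [3 3 4 1 0 0], max=4
Drop 3: Z rot3 at col 1 lands with bottom-row=3; cleared 0 line(s) (total 0); column heights now [3 5 6 1 0 0], max=6
Drop 4: I rot0 at col 2 lands with bottom-row=6; cleared 0 line(s) (total 0); column heights now [3 5 7 7 7 7], max=7
Test piece L rot1 at col 1 (width 2): heights before test = [3 5 7 7 7 7]; fits = False

Answer: no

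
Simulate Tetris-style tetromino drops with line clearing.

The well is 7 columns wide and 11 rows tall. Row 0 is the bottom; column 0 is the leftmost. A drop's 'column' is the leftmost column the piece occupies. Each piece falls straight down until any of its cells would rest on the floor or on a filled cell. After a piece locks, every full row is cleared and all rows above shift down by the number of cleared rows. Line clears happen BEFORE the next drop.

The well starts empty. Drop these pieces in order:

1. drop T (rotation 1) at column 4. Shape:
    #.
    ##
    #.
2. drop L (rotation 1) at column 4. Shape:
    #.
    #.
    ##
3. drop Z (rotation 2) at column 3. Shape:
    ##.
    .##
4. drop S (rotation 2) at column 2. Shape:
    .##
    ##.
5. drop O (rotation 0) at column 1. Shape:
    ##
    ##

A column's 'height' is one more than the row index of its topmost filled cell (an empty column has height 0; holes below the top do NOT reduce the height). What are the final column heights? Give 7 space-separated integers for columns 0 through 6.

Drop 1: T rot1 at col 4 lands with bottom-row=0; cleared 0 line(s) (total 0); column heights now [0 0 0 0 3 2 0], max=3
Drop 2: L rot1 at col 4 lands with bottom-row=3; cleared 0 line(s) (total 0); column heights now [0 0 0 0 6 4 0], max=6
Drop 3: Z rot2 at col 3 lands with bottom-row=6; cleared 0 line(s) (total 0); column heights now [0 0 0 8 8 7 0], max=8
Drop 4: S rot2 at col 2 lands with bottom-row=8; cleared 0 line(s) (total 0); column heights now [0 0 9 10 10 7 0], max=10
Drop 5: O rot0 at col 1 lands with bottom-row=9; cleared 0 line(s) (total 0); column heights now [0 11 11 10 10 7 0], max=11

Answer: 0 11 11 10 10 7 0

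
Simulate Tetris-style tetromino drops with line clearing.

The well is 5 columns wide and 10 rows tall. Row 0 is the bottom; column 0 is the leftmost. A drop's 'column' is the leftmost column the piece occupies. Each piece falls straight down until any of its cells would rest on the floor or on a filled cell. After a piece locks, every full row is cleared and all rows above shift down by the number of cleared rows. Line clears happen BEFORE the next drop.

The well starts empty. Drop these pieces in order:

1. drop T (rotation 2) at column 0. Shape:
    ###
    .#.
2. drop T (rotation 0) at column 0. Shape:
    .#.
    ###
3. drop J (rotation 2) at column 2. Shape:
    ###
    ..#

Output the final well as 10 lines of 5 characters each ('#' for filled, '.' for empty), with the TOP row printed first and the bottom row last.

Answer: .....
.....
.....
.....
.....
.....
.####
###.#
###..
.#...

Derivation:
Drop 1: T rot2 at col 0 lands with bottom-row=0; cleared 0 line(s) (total 0); column heights now [2 2 2 0 0], max=2
Drop 2: T rot0 at col 0 lands with bottom-row=2; cleared 0 line(s) (total 0); column heights now [3 4 3 0 0], max=4
Drop 3: J rot2 at col 2 lands with bottom-row=2; cleared 0 line(s) (total 0); column heights now [3 4 4 4 4], max=4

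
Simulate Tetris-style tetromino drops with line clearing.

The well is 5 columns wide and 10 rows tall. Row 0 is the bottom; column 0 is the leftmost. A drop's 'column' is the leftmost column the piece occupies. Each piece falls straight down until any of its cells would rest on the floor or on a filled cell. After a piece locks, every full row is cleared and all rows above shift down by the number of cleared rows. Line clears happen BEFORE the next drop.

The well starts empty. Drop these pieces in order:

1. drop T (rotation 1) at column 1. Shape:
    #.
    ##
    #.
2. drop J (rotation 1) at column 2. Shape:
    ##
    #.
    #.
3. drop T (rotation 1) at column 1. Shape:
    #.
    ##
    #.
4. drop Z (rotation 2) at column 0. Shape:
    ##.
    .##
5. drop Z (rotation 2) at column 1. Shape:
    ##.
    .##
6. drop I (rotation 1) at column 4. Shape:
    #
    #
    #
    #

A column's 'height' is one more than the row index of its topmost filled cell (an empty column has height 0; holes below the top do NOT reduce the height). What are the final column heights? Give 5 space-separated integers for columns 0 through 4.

Answer: 9 10 10 9 4

Derivation:
Drop 1: T rot1 at col 1 lands with bottom-row=0; cleared 0 line(s) (total 0); column heights now [0 3 2 0 0], max=3
Drop 2: J rot1 at col 2 lands with bottom-row=2; cleared 0 line(s) (total 0); column heights now [0 3 5 5 0], max=5
Drop 3: T rot1 at col 1 lands with bottom-row=4; cleared 0 line(s) (total 0); column heights now [0 7 6 5 0], max=7
Drop 4: Z rot2 at col 0 lands with bottom-row=7; cleared 0 line(s) (total 0); column heights now [9 9 8 5 0], max=9
Drop 5: Z rot2 at col 1 lands with bottom-row=8; cleared 0 line(s) (total 0); column heights now [9 10 10 9 0], max=10
Drop 6: I rot1 at col 4 lands with bottom-row=0; cleared 0 line(s) (total 0); column heights now [9 10 10 9 4], max=10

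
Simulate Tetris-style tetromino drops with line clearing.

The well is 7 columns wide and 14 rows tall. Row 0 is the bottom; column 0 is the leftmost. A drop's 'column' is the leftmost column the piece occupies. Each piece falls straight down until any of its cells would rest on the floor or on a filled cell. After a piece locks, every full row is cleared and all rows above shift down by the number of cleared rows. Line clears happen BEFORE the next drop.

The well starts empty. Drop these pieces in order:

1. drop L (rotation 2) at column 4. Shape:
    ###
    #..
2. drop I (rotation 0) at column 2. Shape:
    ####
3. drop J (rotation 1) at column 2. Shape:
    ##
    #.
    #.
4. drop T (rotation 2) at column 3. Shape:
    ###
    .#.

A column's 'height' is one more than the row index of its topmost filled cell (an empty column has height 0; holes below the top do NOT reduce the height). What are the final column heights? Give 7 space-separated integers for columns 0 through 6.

Answer: 0 0 6 7 7 7 2

Derivation:
Drop 1: L rot2 at col 4 lands with bottom-row=0; cleared 0 line(s) (total 0); column heights now [0 0 0 0 2 2 2], max=2
Drop 2: I rot0 at col 2 lands with bottom-row=2; cleared 0 line(s) (total 0); column heights now [0 0 3 3 3 3 2], max=3
Drop 3: J rot1 at col 2 lands with bottom-row=3; cleared 0 line(s) (total 0); column heights now [0 0 6 6 3 3 2], max=6
Drop 4: T rot2 at col 3 lands with bottom-row=5; cleared 0 line(s) (total 0); column heights now [0 0 6 7 7 7 2], max=7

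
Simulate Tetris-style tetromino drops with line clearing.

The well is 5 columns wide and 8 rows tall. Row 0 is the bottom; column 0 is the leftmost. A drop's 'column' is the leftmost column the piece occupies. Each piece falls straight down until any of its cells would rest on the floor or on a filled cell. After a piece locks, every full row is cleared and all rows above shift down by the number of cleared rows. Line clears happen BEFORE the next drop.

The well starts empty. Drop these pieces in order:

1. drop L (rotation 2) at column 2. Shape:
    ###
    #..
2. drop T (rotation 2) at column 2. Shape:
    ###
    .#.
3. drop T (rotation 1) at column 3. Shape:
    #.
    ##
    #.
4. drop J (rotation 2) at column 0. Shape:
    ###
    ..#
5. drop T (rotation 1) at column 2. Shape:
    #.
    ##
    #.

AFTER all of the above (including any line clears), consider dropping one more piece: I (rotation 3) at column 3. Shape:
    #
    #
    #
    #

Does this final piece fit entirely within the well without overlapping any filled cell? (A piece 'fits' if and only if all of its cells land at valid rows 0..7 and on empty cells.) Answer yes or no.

Answer: no

Derivation:
Drop 1: L rot2 at col 2 lands with bottom-row=0; cleared 0 line(s) (total 0); column heights now [0 0 2 2 2], max=2
Drop 2: T rot2 at col 2 lands with bottom-row=2; cleared 0 line(s) (total 0); column heights now [0 0 4 4 4], max=4
Drop 3: T rot1 at col 3 lands with bottom-row=4; cleared 0 line(s) (total 0); column heights now [0 0 4 7 6], max=7
Drop 4: J rot2 at col 0 lands with bottom-row=4; cleared 1 line(s) (total 1); column heights now [0 0 5 6 4], max=6
Drop 5: T rot1 at col 2 lands with bottom-row=5; cleared 0 line(s) (total 1); column heights now [0 0 8 7 4], max=8
Test piece I rot3 at col 3 (width 1): heights before test = [0 0 8 7 4]; fits = False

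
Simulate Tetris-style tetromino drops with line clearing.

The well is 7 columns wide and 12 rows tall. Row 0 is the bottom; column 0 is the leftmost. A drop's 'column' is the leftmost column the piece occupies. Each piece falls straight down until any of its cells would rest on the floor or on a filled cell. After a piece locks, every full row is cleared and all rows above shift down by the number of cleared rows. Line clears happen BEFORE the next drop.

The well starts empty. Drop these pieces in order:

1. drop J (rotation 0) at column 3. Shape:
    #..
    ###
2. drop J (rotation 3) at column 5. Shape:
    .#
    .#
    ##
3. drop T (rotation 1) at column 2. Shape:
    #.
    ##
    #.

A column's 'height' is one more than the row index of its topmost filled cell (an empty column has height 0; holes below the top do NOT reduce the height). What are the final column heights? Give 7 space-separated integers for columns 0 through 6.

Answer: 0 0 4 3 1 2 4

Derivation:
Drop 1: J rot0 at col 3 lands with bottom-row=0; cleared 0 line(s) (total 0); column heights now [0 0 0 2 1 1 0], max=2
Drop 2: J rot3 at col 5 lands with bottom-row=1; cleared 0 line(s) (total 0); column heights now [0 0 0 2 1 2 4], max=4
Drop 3: T rot1 at col 2 lands with bottom-row=1; cleared 0 line(s) (total 0); column heights now [0 0 4 3 1 2 4], max=4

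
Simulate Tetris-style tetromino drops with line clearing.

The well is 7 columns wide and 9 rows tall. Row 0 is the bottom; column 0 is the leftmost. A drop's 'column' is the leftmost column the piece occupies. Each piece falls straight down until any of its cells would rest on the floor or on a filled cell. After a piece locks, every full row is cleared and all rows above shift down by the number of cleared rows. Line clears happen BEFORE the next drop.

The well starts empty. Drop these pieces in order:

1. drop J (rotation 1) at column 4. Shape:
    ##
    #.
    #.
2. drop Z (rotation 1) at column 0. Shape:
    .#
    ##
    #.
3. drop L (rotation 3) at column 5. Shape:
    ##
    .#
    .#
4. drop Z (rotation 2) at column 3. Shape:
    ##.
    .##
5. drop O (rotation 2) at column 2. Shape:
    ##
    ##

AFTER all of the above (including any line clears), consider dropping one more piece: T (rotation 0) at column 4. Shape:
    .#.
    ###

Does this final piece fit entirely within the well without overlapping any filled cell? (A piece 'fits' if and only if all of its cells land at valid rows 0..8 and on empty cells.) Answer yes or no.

Answer: yes

Derivation:
Drop 1: J rot1 at col 4 lands with bottom-row=0; cleared 0 line(s) (total 0); column heights now [0 0 0 0 3 3 0], max=3
Drop 2: Z rot1 at col 0 lands with bottom-row=0; cleared 0 line(s) (total 0); column heights now [2 3 0 0 3 3 0], max=3
Drop 3: L rot3 at col 5 lands with bottom-row=1; cleared 0 line(s) (total 0); column heights now [2 3 0 0 3 4 4], max=4
Drop 4: Z rot2 at col 3 lands with bottom-row=4; cleared 0 line(s) (total 0); column heights now [2 3 0 6 6 5 4], max=6
Drop 5: O rot2 at col 2 lands with bottom-row=6; cleared 0 line(s) (total 0); column heights now [2 3 8 8 6 5 4], max=8
Test piece T rot0 at col 4 (width 3): heights before test = [2 3 8 8 6 5 4]; fits = True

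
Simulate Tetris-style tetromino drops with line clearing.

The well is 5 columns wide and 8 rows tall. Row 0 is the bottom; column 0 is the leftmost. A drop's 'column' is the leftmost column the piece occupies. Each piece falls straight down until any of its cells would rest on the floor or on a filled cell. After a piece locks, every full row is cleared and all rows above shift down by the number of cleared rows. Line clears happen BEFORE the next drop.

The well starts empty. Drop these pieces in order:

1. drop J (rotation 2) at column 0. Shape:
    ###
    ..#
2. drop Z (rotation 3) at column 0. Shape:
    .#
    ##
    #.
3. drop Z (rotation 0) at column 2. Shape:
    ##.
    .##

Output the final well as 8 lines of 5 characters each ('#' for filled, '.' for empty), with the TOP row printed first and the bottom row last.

Drop 1: J rot2 at col 0 lands with bottom-row=0; cleared 0 line(s) (total 0); column heights now [2 2 2 0 0], max=2
Drop 2: Z rot3 at col 0 lands with bottom-row=2; cleared 0 line(s) (total 0); column heights now [4 5 2 0 0], max=5
Drop 3: Z rot0 at col 2 lands with bottom-row=1; cleared 1 line(s) (total 1); column heights now [3 4 2 2 0], max=4

Answer: .....
.....
.....
.....
.#...
##...
#.##.
..#..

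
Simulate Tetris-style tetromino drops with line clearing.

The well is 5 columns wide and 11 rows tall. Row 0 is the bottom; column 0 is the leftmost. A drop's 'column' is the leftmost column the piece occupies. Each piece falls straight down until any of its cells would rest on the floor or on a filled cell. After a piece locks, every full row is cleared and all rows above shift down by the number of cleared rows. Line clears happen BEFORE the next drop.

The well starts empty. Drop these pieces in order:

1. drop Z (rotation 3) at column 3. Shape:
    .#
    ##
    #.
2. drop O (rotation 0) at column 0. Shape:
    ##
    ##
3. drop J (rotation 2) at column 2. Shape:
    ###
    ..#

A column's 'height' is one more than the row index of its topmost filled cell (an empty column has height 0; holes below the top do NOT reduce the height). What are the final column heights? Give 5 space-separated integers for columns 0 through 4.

Drop 1: Z rot3 at col 3 lands with bottom-row=0; cleared 0 line(s) (total 0); column heights now [0 0 0 2 3], max=3
Drop 2: O rot0 at col 0 lands with bottom-row=0; cleared 0 line(s) (total 0); column heights now [2 2 0 2 3], max=3
Drop 3: J rot2 at col 2 lands with bottom-row=3; cleared 0 line(s) (total 0); column heights now [2 2 5 5 5], max=5

Answer: 2 2 5 5 5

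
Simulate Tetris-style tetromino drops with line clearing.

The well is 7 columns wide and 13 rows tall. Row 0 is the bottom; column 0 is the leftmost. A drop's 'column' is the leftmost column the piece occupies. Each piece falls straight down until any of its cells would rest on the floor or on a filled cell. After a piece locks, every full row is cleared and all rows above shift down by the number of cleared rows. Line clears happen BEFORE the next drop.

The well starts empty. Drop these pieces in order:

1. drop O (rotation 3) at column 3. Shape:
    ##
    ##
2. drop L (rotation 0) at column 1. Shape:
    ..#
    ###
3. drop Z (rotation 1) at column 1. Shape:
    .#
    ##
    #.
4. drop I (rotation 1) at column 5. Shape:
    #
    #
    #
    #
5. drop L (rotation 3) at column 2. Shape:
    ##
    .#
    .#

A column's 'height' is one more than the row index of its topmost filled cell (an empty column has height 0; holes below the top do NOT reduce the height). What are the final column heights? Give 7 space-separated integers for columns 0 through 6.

Answer: 0 5 7 7 2 4 0

Derivation:
Drop 1: O rot3 at col 3 lands with bottom-row=0; cleared 0 line(s) (total 0); column heights now [0 0 0 2 2 0 0], max=2
Drop 2: L rot0 at col 1 lands with bottom-row=2; cleared 0 line(s) (total 0); column heights now [0 3 3 4 2 0 0], max=4
Drop 3: Z rot1 at col 1 lands with bottom-row=3; cleared 0 line(s) (total 0); column heights now [0 5 6 4 2 0 0], max=6
Drop 4: I rot1 at col 5 lands with bottom-row=0; cleared 0 line(s) (total 0); column heights now [0 5 6 4 2 4 0], max=6
Drop 5: L rot3 at col 2 lands with bottom-row=4; cleared 0 line(s) (total 0); column heights now [0 5 7 7 2 4 0], max=7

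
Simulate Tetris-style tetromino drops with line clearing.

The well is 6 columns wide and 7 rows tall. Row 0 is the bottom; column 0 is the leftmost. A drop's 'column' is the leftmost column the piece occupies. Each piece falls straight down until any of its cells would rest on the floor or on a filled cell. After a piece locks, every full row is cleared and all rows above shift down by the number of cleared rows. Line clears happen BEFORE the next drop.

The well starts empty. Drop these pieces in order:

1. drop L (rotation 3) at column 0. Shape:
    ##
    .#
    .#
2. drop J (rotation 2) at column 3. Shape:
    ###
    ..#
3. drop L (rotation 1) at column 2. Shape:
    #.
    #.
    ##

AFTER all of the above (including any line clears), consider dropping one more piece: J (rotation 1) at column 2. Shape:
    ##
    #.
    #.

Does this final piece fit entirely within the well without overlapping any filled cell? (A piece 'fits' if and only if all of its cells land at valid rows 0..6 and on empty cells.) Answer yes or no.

Drop 1: L rot3 at col 0 lands with bottom-row=0; cleared 0 line(s) (total 0); column heights now [3 3 0 0 0 0], max=3
Drop 2: J rot2 at col 3 lands with bottom-row=0; cleared 0 line(s) (total 0); column heights now [3 3 0 2 2 2], max=3
Drop 3: L rot1 at col 2 lands with bottom-row=2; cleared 0 line(s) (total 0); column heights now [3 3 5 3 2 2], max=5
Test piece J rot1 at col 2 (width 2): heights before test = [3 3 5 3 2 2]; fits = False

Answer: no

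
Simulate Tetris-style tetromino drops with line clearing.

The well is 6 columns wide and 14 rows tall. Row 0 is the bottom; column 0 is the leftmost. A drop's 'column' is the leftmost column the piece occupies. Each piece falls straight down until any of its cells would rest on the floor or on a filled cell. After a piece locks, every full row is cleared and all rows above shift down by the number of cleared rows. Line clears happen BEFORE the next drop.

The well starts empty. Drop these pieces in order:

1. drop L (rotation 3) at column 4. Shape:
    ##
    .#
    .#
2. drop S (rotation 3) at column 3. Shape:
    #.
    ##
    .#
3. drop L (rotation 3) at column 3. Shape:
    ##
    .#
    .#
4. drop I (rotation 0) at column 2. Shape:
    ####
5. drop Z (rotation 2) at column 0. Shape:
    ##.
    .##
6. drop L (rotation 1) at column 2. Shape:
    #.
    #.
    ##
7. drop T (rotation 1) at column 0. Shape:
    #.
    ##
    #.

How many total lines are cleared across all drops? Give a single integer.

Drop 1: L rot3 at col 4 lands with bottom-row=0; cleared 0 line(s) (total 0); column heights now [0 0 0 0 3 3], max=3
Drop 2: S rot3 at col 3 lands with bottom-row=3; cleared 0 line(s) (total 0); column heights now [0 0 0 6 5 3], max=6
Drop 3: L rot3 at col 3 lands with bottom-row=5; cleared 0 line(s) (total 0); column heights now [0 0 0 8 8 3], max=8
Drop 4: I rot0 at col 2 lands with bottom-row=8; cleared 0 line(s) (total 0); column heights now [0 0 9 9 9 9], max=9
Drop 5: Z rot2 at col 0 lands with bottom-row=9; cleared 0 line(s) (total 0); column heights now [11 11 10 9 9 9], max=11
Drop 6: L rot1 at col 2 lands with bottom-row=10; cleared 0 line(s) (total 0); column heights now [11 11 13 11 9 9], max=13
Drop 7: T rot1 at col 0 lands with bottom-row=11; cleared 0 line(s) (total 0); column heights now [14 13 13 11 9 9], max=14

Answer: 0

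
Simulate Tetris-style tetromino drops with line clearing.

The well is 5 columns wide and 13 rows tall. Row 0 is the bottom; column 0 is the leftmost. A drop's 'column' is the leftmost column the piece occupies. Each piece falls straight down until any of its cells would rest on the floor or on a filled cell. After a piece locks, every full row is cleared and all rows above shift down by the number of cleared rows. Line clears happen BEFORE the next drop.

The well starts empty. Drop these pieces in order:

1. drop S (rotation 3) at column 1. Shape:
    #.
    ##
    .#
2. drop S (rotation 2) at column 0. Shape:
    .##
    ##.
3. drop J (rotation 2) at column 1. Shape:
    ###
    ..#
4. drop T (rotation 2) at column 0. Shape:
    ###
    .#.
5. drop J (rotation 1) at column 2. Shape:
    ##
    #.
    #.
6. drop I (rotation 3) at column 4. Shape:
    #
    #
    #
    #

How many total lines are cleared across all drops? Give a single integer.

Answer: 0

Derivation:
Drop 1: S rot3 at col 1 lands with bottom-row=0; cleared 0 line(s) (total 0); column heights now [0 3 2 0 0], max=3
Drop 2: S rot2 at col 0 lands with bottom-row=3; cleared 0 line(s) (total 0); column heights now [4 5 5 0 0], max=5
Drop 3: J rot2 at col 1 lands with bottom-row=4; cleared 0 line(s) (total 0); column heights now [4 6 6 6 0], max=6
Drop 4: T rot2 at col 0 lands with bottom-row=6; cleared 0 line(s) (total 0); column heights now [8 8 8 6 0], max=8
Drop 5: J rot1 at col 2 lands with bottom-row=8; cleared 0 line(s) (total 0); column heights now [8 8 11 11 0], max=11
Drop 6: I rot3 at col 4 lands with bottom-row=0; cleared 0 line(s) (total 0); column heights now [8 8 11 11 4], max=11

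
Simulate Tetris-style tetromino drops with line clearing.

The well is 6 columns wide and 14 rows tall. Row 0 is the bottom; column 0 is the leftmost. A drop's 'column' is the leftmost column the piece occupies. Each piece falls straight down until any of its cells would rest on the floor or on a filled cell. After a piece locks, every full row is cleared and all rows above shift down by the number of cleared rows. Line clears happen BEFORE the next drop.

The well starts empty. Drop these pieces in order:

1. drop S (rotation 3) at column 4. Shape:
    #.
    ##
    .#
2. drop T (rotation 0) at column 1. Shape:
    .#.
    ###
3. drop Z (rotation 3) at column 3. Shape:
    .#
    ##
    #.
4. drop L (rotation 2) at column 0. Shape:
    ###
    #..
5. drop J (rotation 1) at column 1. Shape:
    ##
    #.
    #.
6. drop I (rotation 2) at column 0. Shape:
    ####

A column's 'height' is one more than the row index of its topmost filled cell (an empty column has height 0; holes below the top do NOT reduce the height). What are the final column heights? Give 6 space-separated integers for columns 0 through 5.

Answer: 7 7 7 7 5 2

Derivation:
Drop 1: S rot3 at col 4 lands with bottom-row=0; cleared 0 line(s) (total 0); column heights now [0 0 0 0 3 2], max=3
Drop 2: T rot0 at col 1 lands with bottom-row=0; cleared 0 line(s) (total 0); column heights now [0 1 2 1 3 2], max=3
Drop 3: Z rot3 at col 3 lands with bottom-row=2; cleared 0 line(s) (total 0); column heights now [0 1 2 4 5 2], max=5
Drop 4: L rot2 at col 0 lands with bottom-row=1; cleared 0 line(s) (total 0); column heights now [3 3 3 4 5 2], max=5
Drop 5: J rot1 at col 1 lands with bottom-row=3; cleared 0 line(s) (total 0); column heights now [3 6 6 4 5 2], max=6
Drop 6: I rot2 at col 0 lands with bottom-row=6; cleared 0 line(s) (total 0); column heights now [7 7 7 7 5 2], max=7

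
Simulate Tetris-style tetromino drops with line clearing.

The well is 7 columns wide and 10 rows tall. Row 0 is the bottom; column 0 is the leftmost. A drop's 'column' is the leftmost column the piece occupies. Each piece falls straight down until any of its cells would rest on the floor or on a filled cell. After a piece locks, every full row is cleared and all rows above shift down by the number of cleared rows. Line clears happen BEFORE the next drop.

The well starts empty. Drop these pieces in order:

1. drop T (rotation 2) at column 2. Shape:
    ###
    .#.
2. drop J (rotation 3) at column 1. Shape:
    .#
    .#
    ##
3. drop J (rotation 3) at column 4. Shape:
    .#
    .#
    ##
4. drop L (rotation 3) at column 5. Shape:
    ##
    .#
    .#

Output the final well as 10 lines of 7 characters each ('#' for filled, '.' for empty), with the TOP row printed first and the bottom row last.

Answer: .......
.......
.......
.......
.....##
..#..##
..#..##
.##.##.
..###..
...#...

Derivation:
Drop 1: T rot2 at col 2 lands with bottom-row=0; cleared 0 line(s) (total 0); column heights now [0 0 2 2 2 0 0], max=2
Drop 2: J rot3 at col 1 lands with bottom-row=2; cleared 0 line(s) (total 0); column heights now [0 3 5 2 2 0 0], max=5
Drop 3: J rot3 at col 4 lands with bottom-row=2; cleared 0 line(s) (total 0); column heights now [0 3 5 2 3 5 0], max=5
Drop 4: L rot3 at col 5 lands with bottom-row=3; cleared 0 line(s) (total 0); column heights now [0 3 5 2 3 6 6], max=6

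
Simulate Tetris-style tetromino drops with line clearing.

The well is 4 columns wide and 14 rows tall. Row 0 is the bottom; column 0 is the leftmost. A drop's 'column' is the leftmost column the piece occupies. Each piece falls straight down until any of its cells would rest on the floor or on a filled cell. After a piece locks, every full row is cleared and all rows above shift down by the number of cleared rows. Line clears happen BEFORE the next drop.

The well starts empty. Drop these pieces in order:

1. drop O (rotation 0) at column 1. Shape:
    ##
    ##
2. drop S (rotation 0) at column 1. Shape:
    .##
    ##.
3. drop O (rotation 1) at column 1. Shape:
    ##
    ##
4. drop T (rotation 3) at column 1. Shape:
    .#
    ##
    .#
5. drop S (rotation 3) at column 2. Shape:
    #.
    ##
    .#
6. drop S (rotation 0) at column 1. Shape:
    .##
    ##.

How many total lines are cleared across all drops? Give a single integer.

Drop 1: O rot0 at col 1 lands with bottom-row=0; cleared 0 line(s) (total 0); column heights now [0 2 2 0], max=2
Drop 2: S rot0 at col 1 lands with bottom-row=2; cleared 0 line(s) (total 0); column heights now [0 3 4 4], max=4
Drop 3: O rot1 at col 1 lands with bottom-row=4; cleared 0 line(s) (total 0); column heights now [0 6 6 4], max=6
Drop 4: T rot3 at col 1 lands with bottom-row=6; cleared 0 line(s) (total 0); column heights now [0 8 9 4], max=9
Drop 5: S rot3 at col 2 lands with bottom-row=8; cleared 0 line(s) (total 0); column heights now [0 8 11 10], max=11
Drop 6: S rot0 at col 1 lands with bottom-row=11; cleared 0 line(s) (total 0); column heights now [0 12 13 13], max=13

Answer: 0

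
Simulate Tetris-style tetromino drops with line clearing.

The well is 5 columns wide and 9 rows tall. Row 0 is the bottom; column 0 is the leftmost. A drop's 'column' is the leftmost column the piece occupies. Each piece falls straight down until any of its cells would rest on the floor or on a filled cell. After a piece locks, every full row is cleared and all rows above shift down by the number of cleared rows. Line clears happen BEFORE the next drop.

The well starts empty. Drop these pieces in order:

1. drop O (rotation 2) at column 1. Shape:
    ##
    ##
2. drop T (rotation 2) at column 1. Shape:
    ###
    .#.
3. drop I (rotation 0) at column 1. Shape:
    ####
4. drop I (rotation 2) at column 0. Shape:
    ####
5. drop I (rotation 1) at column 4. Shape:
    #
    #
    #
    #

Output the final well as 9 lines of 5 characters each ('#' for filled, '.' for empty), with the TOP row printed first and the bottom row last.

Answer: .....
....#
....#
....#
.####
.###.
..#..
.##..
.##..

Derivation:
Drop 1: O rot2 at col 1 lands with bottom-row=0; cleared 0 line(s) (total 0); column heights now [0 2 2 0 0], max=2
Drop 2: T rot2 at col 1 lands with bottom-row=2; cleared 0 line(s) (total 0); column heights now [0 4 4 4 0], max=4
Drop 3: I rot0 at col 1 lands with bottom-row=4; cleared 0 line(s) (total 0); column heights now [0 5 5 5 5], max=5
Drop 4: I rot2 at col 0 lands with bottom-row=5; cleared 0 line(s) (total 0); column heights now [6 6 6 6 5], max=6
Drop 5: I rot1 at col 4 lands with bottom-row=5; cleared 1 line(s) (total 1); column heights now [0 5 5 5 8], max=8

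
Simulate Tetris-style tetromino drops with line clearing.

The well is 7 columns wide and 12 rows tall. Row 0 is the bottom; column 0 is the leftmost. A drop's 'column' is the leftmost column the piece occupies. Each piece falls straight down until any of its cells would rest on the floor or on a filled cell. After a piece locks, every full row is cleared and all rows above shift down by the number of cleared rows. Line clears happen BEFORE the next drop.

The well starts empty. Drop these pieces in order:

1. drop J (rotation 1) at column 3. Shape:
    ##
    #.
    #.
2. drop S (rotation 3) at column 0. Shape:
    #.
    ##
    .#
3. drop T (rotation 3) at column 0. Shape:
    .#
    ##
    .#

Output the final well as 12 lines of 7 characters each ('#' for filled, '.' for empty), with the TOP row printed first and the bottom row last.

Drop 1: J rot1 at col 3 lands with bottom-row=0; cleared 0 line(s) (total 0); column heights now [0 0 0 3 3 0 0], max=3
Drop 2: S rot3 at col 0 lands with bottom-row=0; cleared 0 line(s) (total 0); column heights now [3 2 0 3 3 0 0], max=3
Drop 3: T rot3 at col 0 lands with bottom-row=2; cleared 0 line(s) (total 0); column heights now [4 5 0 3 3 0 0], max=5

Answer: .......
.......
.......
.......
.......
.......
.......
.#.....
##.....
##.##..
##.#...
.#.#...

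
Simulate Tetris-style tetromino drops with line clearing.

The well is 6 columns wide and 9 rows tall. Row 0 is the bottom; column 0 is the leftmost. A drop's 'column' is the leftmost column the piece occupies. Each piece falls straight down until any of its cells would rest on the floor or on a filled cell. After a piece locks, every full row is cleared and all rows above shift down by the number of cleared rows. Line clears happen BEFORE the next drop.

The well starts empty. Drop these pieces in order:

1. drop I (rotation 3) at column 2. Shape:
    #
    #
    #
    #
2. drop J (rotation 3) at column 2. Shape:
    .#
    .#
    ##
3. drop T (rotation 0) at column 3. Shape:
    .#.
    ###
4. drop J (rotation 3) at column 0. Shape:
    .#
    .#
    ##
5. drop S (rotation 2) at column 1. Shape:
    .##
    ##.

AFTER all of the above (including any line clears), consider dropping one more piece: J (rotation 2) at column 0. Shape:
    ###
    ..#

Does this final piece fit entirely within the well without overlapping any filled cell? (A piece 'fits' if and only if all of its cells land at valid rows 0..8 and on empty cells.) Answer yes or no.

Answer: no

Derivation:
Drop 1: I rot3 at col 2 lands with bottom-row=0; cleared 0 line(s) (total 0); column heights now [0 0 4 0 0 0], max=4
Drop 2: J rot3 at col 2 lands with bottom-row=4; cleared 0 line(s) (total 0); column heights now [0 0 5 7 0 0], max=7
Drop 3: T rot0 at col 3 lands with bottom-row=7; cleared 0 line(s) (total 0); column heights now [0 0 5 8 9 8], max=9
Drop 4: J rot3 at col 0 lands with bottom-row=0; cleared 0 line(s) (total 0); column heights now [1 3 5 8 9 8], max=9
Drop 5: S rot2 at col 1 lands with bottom-row=7; cleared 0 line(s) (total 0); column heights now [1 8 9 9 9 8], max=9
Test piece J rot2 at col 0 (width 3): heights before test = [1 8 9 9 9 8]; fits = False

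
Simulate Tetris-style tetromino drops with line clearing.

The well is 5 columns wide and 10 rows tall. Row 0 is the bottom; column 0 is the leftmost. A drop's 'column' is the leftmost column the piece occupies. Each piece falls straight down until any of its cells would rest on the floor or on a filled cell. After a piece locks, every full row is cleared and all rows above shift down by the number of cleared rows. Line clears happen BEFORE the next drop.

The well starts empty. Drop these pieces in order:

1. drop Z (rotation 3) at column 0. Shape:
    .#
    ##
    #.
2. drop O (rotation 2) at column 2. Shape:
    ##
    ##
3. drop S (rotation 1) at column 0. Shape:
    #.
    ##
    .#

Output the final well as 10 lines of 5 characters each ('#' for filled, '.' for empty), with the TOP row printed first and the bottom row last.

Answer: .....
.....
.....
.....
#....
##...
.#...
.#...
####.
#.##.

Derivation:
Drop 1: Z rot3 at col 0 lands with bottom-row=0; cleared 0 line(s) (total 0); column heights now [2 3 0 0 0], max=3
Drop 2: O rot2 at col 2 lands with bottom-row=0; cleared 0 line(s) (total 0); column heights now [2 3 2 2 0], max=3
Drop 3: S rot1 at col 0 lands with bottom-row=3; cleared 0 line(s) (total 0); column heights now [6 5 2 2 0], max=6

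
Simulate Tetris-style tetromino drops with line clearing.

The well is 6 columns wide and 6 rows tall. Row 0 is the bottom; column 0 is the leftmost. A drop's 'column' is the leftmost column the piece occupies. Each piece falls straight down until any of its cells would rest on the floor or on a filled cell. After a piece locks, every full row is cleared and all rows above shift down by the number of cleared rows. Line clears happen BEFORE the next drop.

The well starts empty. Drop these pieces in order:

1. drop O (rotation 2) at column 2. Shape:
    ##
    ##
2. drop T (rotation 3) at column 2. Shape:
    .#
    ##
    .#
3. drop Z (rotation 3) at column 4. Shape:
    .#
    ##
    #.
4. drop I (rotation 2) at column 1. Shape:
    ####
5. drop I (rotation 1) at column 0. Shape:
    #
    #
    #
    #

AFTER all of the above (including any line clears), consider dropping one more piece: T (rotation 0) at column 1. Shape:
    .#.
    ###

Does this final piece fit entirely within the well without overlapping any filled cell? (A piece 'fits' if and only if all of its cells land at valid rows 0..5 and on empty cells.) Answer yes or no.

Answer: no

Derivation:
Drop 1: O rot2 at col 2 lands with bottom-row=0; cleared 0 line(s) (total 0); column heights now [0 0 2 2 0 0], max=2
Drop 2: T rot3 at col 2 lands with bottom-row=2; cleared 0 line(s) (total 0); column heights now [0 0 4 5 0 0], max=5
Drop 3: Z rot3 at col 4 lands with bottom-row=0; cleared 0 line(s) (total 0); column heights now [0 0 4 5 2 3], max=5
Drop 4: I rot2 at col 1 lands with bottom-row=5; cleared 0 line(s) (total 0); column heights now [0 6 6 6 6 3], max=6
Drop 5: I rot1 at col 0 lands with bottom-row=0; cleared 0 line(s) (total 0); column heights now [4 6 6 6 6 3], max=6
Test piece T rot0 at col 1 (width 3): heights before test = [4 6 6 6 6 3]; fits = False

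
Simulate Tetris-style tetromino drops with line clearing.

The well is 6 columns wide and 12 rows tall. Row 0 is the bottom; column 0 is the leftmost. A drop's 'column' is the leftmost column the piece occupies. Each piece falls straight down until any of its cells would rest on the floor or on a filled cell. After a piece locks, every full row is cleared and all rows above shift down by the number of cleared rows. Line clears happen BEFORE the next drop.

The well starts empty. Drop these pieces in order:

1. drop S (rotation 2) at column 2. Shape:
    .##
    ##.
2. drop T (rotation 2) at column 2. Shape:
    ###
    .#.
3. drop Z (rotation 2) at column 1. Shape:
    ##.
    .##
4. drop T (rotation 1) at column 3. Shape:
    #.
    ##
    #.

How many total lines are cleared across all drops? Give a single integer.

Answer: 0

Derivation:
Drop 1: S rot2 at col 2 lands with bottom-row=0; cleared 0 line(s) (total 0); column heights now [0 0 1 2 2 0], max=2
Drop 2: T rot2 at col 2 lands with bottom-row=2; cleared 0 line(s) (total 0); column heights now [0 0 4 4 4 0], max=4
Drop 3: Z rot2 at col 1 lands with bottom-row=4; cleared 0 line(s) (total 0); column heights now [0 6 6 5 4 0], max=6
Drop 4: T rot1 at col 3 lands with bottom-row=5; cleared 0 line(s) (total 0); column heights now [0 6 6 8 7 0], max=8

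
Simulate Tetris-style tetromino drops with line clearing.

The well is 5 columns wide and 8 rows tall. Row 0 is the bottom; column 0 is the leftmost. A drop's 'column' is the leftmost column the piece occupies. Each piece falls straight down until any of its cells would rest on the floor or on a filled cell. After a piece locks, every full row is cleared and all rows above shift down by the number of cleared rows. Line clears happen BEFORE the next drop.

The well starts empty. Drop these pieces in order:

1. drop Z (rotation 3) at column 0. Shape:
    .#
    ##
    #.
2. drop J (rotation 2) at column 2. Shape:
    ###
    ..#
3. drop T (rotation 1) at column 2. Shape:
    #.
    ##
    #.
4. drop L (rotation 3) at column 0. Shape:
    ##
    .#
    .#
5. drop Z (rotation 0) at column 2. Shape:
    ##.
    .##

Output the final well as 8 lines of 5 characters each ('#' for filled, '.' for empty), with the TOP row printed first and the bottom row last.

Answer: .....
.....
.....
##...
.###.
.####
.###.
#.#.#

Derivation:
Drop 1: Z rot3 at col 0 lands with bottom-row=0; cleared 0 line(s) (total 0); column heights now [2 3 0 0 0], max=3
Drop 2: J rot2 at col 2 lands with bottom-row=0; cleared 1 line(s) (total 1); column heights now [1 2 0 0 1], max=2
Drop 3: T rot1 at col 2 lands with bottom-row=0; cleared 0 line(s) (total 1); column heights now [1 2 3 2 1], max=3
Drop 4: L rot3 at col 0 lands with bottom-row=2; cleared 0 line(s) (total 1); column heights now [5 5 3 2 1], max=5
Drop 5: Z rot0 at col 2 lands with bottom-row=2; cleared 0 line(s) (total 1); column heights now [5 5 4 4 3], max=5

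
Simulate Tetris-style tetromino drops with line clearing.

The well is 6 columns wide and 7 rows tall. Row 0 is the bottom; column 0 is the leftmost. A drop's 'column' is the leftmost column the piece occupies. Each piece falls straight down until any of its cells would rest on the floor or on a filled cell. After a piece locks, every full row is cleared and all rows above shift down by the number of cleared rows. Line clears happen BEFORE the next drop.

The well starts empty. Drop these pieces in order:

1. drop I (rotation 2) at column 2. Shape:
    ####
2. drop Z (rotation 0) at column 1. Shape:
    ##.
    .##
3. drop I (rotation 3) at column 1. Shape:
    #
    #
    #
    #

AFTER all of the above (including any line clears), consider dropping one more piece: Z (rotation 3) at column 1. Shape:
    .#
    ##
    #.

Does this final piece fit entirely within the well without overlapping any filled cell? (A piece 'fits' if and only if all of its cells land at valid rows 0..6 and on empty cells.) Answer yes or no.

Answer: no

Derivation:
Drop 1: I rot2 at col 2 lands with bottom-row=0; cleared 0 line(s) (total 0); column heights now [0 0 1 1 1 1], max=1
Drop 2: Z rot0 at col 1 lands with bottom-row=1; cleared 0 line(s) (total 0); column heights now [0 3 3 2 1 1], max=3
Drop 3: I rot3 at col 1 lands with bottom-row=3; cleared 0 line(s) (total 0); column heights now [0 7 3 2 1 1], max=7
Test piece Z rot3 at col 1 (width 2): heights before test = [0 7 3 2 1 1]; fits = False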